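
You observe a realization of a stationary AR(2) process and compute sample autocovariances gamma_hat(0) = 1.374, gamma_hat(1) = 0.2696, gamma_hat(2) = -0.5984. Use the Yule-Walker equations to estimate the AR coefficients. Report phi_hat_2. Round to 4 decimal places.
\hat\phi_{2} = -0.4930

The Yule-Walker equations for an AR(p) process read, in matrix form,
  Gamma_p phi = r_p,   with   (Gamma_p)_{ij} = gamma(|i - j|),
                       (r_p)_i = gamma(i),   i,j = 1..p.
Substitute the sample gammas (Toeplitz matrix and right-hand side of size 2):
  Gamma_p = [[1.374, 0.2696], [0.2696, 1.374]]
  r_p     = [0.2696, -0.5984]
Written out:
  1.374 phi_1 + 0.2696 phi_2 = 0.2696
  0.2696 phi_1 + 1.374 phi_2 = -0.5984
Solve by Cramer's rule:
  det = gamma(0)^2 - gamma(1)^2 = (1.374)^2 - (0.2696)^2 = 1.887876 - 0.07268416 = 1.81519184
  phi_hat_1 = [gamma(1) gamma(0) - gamma(1) gamma(2)] / det = [(0.2696)(1.374) - (0.2696)(-0.5984)] / 1.81519184 = 0.53175904 / 1.81519184 = 0.2929
  phi_hat_2 = [gamma(0) gamma(2) - gamma(1)^2] / det = [(1.374)(-0.5984) - (0.2696)^2] / 1.81519184 = -0.89488576 / 1.81519184 = -0.493
So phi_hat = [0.2929, -0.4930].
Therefore phi_hat_2 = -0.4930.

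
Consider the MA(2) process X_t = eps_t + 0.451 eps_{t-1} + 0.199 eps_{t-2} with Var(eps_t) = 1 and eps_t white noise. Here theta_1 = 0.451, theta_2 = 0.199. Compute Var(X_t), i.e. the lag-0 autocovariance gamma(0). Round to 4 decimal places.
\gamma(0) = 1.2430

For an MA(q) process X_t = eps_t + sum_i theta_i eps_{t-i} with
Var(eps_t) = sigma^2, the variance is
  gamma(0) = sigma^2 * (1 + sum_i theta_i^2).
  sum_i theta_i^2 = (0.451)^2 + (0.199)^2 = 0.203401 + 0.039601 = 0.243002.
  gamma(0) = 1 * (1 + 0.243002) = 1 * 1.243002 = 1.243002, which rounds to 1.2430.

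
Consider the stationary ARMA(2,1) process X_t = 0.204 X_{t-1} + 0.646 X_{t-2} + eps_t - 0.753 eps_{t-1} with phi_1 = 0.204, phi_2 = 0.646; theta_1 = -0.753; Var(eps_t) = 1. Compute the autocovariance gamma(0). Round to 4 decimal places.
\gamma(0) = 1.7964

Multiply the model equation by X_{t-k} and take expectations. With theta_0 = psi_0 = 1 and psi_j the MA(infinity) weights, this gives
  gamma(k) - sum_i phi_i gamma(k-i) = c_k,
  c_k = sigma^2 * sum_{j=k..q} theta_j psi_{j-k}   (c_k = 0 for k > q),
using gamma(-m) = gamma(m).
psi-weights needed (psi_j = theta_j + sum_i phi_i psi_{j-i}):
  psi_1 = theta_1 + phi_1 = -0.753 + (0.204) = -0.549
Right-hand sides:
  c_0 = sigma^2 (1 + theta_1 psi_1) = 1 * (1 + (-0.753)(-0.549)) = 1 * 1.413397 = 1.413397
  c_1 = sigma^2 theta_1 = 1 * (-0.753) = -0.753
  c_2 = 0
Equations for k = 0, 1, 2 (AR order 2, c_2 = 0):
  (E0) gamma(0) = phi_1 gamma(1) + phi_2 gamma(2) + c_0
  (E1) gamma(1) = phi_1 gamma(0) + phi_2 gamma(1) + c_1
  (E2) gamma(2) = phi_1 gamma(1) + phi_2 gamma(0)
From (E1): gamma(1) = A gamma(0) + B with
  A = phi_1 / (1 - phi_2) = 0.204 / 0.354 = 0.576271,   B = c_1 / (1 - phi_2) = -0.753 / 0.354 = -2.127119.
Insert (E2) into (E0): gamma(0) (1 - phi_2^2) = phi_1 (1 + phi_2) gamma(1) + c_0.
  phi_1 (1 + phi_2) = (0.204)(1.646) = 0.335784,   1 - phi_2^2 = 0.582684.
Replace gamma(1) by A gamma(0) + B and collect gamma(0):
  gamma(0) [0.582684 - (0.335784)(0.576271)] = (0.335784)(-2.127119) + 1.413397
  gamma(0) * 0.389181 = 0.699145
  gamma(0) = 0.699145 / 0.389181 = 1.796449.
Therefore gamma(0) = 1.7964 (to 4 decimal places).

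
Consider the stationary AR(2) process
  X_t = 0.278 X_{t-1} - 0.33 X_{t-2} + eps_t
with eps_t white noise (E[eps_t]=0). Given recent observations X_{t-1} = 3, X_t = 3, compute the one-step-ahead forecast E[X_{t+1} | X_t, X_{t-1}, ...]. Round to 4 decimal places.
E[X_{t+1} \mid \mathcal F_t] = -0.1560

For an AR(p) model X_t = c + sum_i phi_i X_{t-i} + eps_t, the
one-step-ahead conditional mean is
  E[X_{t+1} | X_t, ...] = c + sum_i phi_i X_{t+1-i}.
Substitute known values:
  E[X_{t+1} | ...] = (0.278) * (3) + (-0.33) * (3)
                   = -0.1560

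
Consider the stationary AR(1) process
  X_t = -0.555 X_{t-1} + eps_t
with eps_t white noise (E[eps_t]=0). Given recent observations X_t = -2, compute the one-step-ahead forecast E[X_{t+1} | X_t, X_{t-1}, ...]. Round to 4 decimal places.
E[X_{t+1} \mid \mathcal F_t] = 1.1100

For an AR(p) model X_t = c + sum_i phi_i X_{t-i} + eps_t, the
one-step-ahead conditional mean is
  E[X_{t+1} | X_t, ...] = c + sum_i phi_i X_{t+1-i}.
Substitute known values:
  E[X_{t+1} | ...] = (-0.555) * (-2)
                   = 1.1100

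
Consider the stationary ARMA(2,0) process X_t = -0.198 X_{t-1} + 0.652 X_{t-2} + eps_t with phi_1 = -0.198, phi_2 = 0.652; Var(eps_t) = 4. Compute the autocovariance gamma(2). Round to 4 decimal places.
\gamma(2) = 7.8670

Multiply the model equation by X_{t-k} and take expectations. With theta_0 = psi_0 = 1 and psi_j the MA(infinity) weights, this gives
  gamma(k) - sum_i phi_i gamma(k-i) = c_k,
  c_k = sigma^2 * sum_{j=k..q} theta_j psi_{j-k}   (c_k = 0 for k > q),
using gamma(-m) = gamma(m).
Pure AR (q = 0): c_0 = sigma^2 = 4, c_k = 0 for k >= 1.
Equations for k = 0, 1, 2 (AR order 2, c_2 = 0):
  (E0) gamma(0) = phi_1 gamma(1) + phi_2 gamma(2) + c_0
  (E1) gamma(1) = phi_1 gamma(0) + phi_2 gamma(1) + c_1
  (E2) gamma(2) = phi_1 gamma(1) + phi_2 gamma(0)
From (E1): gamma(1) = A gamma(0) + B with
  A = phi_1 / (1 - phi_2) = -0.198 / 0.348 = -0.568966,   B = c_1 / (1 - phi_2) = 0 / 0.348 = 0.
Insert (E2) into (E0): gamma(0) (1 - phi_2^2) = phi_1 (1 + phi_2) gamma(1) + c_0.
  phi_1 (1 + phi_2) = (-0.198)(1.652) = -0.327096,   1 - phi_2^2 = 0.574896.
Replace gamma(1) by A gamma(0) + B and collect gamma(0):
  gamma(0) [0.574896 - (-0.327096)(-0.568966)] = c_0 = 4
  gamma(0) * 0.38879 = 4
  gamma(0) = 4 / 0.38879 = 10.28834.
  gamma(1) = A gamma(0) = (-0.568966)(10.28834) = -5.85371.
  gamma(2) = phi_1 gamma(1) + phi_2 gamma(0) = (-0.198)(-5.85371) + (0.652)(10.28834) = 7.867032.
Therefore gamma(2) = 7.8670 (to 4 decimal places).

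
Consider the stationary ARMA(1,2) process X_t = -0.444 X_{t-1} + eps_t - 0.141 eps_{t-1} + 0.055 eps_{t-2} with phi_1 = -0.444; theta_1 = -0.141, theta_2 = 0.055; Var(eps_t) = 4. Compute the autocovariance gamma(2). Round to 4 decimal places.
\gamma(2) = 1.6833

Multiply the model equation by X_{t-k} and take expectations. With theta_0 = psi_0 = 1 and psi_j the MA(infinity) weights, this gives
  gamma(k) - sum_i phi_i gamma(k-i) = c_k,
  c_k = sigma^2 * sum_{j=k..q} theta_j psi_{j-k}   (c_k = 0 for k > q),
using gamma(-m) = gamma(m).
psi-weights needed (psi_j = theta_j + sum_i phi_i psi_{j-i}):
  psi_1 = theta_1 + phi_1 = -0.141 + (-0.444) = -0.585
  psi_2 = theta_2 + phi_1 psi_1 = 0.055 + (-0.444)(-0.585) = 0.31474
Right-hand sides:
  c_0 = sigma^2 (1 + theta_1 psi_1 + theta_2 psi_2) = 4 * (1 + (-0.141)(-0.585) + (0.055)(0.31474)) = 4 * 1.099796 = 4.399183
  c_1 = sigma^2 (theta_1 + theta_2 psi_1) = 4 * (-0.141 + (0.055)(-0.585)) = -0.6927
  c_2 = sigma^2 theta_2 = 4 * (0.055) = 0.22
Equations for k = 0 and k = 1 (AR order 1):
  gamma(0) = phi_1 gamma(1) + c_0
  gamma(1) = phi_1 gamma(0) + c_1
Substituting the second into the first: gamma(0) (1 - phi_1^2) = c_0 + phi_1 c_1, so
  gamma(0) = (c_0 + phi_1 c_1) / (1 - phi_1^2) = (4.399183 + (-0.444)(-0.6927)) / (1 - (-0.444)^2) = 4.706742 / 0.802864 = 5.862439.
  gamma(1) = phi_1 gamma(0) + c_1 = (-0.444)(5.862439) + (-0.6927) = -3.295623.
For k = 2: gamma(2) = phi_1 gamma(1) + c_2
  = (-0.444)(-3.295623) + (0.22) = 1.683257.
Therefore gamma(2) = 1.6833 (to 4 decimal places).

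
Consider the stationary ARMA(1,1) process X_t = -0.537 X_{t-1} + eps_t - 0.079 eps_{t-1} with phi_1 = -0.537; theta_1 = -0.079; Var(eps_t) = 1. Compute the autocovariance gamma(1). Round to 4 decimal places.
\gamma(1) = -0.9023

Multiply the model equation by X_{t-k} and take expectations. With theta_0 = psi_0 = 1 and psi_j the MA(infinity) weights, this gives
  gamma(k) - sum_i phi_i gamma(k-i) = c_k,
  c_k = sigma^2 * sum_{j=k..q} theta_j psi_{j-k}   (c_k = 0 for k > q),
using gamma(-m) = gamma(m).
psi-weights needed (psi_j = theta_j + sum_i phi_i psi_{j-i}):
  psi_1 = theta_1 + phi_1 = -0.079 + (-0.537) = -0.616
Right-hand sides:
  c_0 = sigma^2 (1 + theta_1 psi_1) = 1 * (1 + (-0.079)(-0.616)) = 1 * 1.048664 = 1.048664
  c_1 = sigma^2 theta_1 = 1 * (-0.079) = -0.079
  c_2 = 0
Equations for k = 0 and k = 1 (AR order 1):
  gamma(0) = phi_1 gamma(1) + c_0
  gamma(1) = phi_1 gamma(0) + c_1
Substituting the second into the first: gamma(0) (1 - phi_1^2) = c_0 + phi_1 c_1, so
  gamma(0) = (c_0 + phi_1 c_1) / (1 - phi_1^2) = (1.048664 + (-0.537)(-0.079)) / (1 - (-0.537)^2) = 1.091087 / 0.711631 = 1.53322.
  gamma(1) = phi_1 gamma(0) + c_1 = (-0.537)(1.53322) + (-0.079) = -0.902339.
Therefore gamma(1) = -0.9023 (to 4 decimal places).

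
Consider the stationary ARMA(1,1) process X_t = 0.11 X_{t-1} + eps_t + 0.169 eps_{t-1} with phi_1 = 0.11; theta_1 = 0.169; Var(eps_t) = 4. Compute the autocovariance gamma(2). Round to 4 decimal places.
\gamma(2) = 0.1266

Multiply the model equation by X_{t-k} and take expectations. With theta_0 = psi_0 = 1 and psi_j the MA(infinity) weights, this gives
  gamma(k) - sum_i phi_i gamma(k-i) = c_k,
  c_k = sigma^2 * sum_{j=k..q} theta_j psi_{j-k}   (c_k = 0 for k > q),
using gamma(-m) = gamma(m).
psi-weights needed (psi_j = theta_j + sum_i phi_i psi_{j-i}):
  psi_1 = theta_1 + phi_1 = 0.169 + (0.11) = 0.279
Right-hand sides:
  c_0 = sigma^2 (1 + theta_1 psi_1) = 4 * (1 + (0.169)(0.279)) = 4 * 1.047151 = 4.188604
  c_1 = sigma^2 theta_1 = 4 * (0.169) = 0.676
  c_2 = 0
Equations for k = 0 and k = 1 (AR order 1):
  gamma(0) = phi_1 gamma(1) + c_0
  gamma(1) = phi_1 gamma(0) + c_1
Substituting the second into the first: gamma(0) (1 - phi_1^2) = c_0 + phi_1 c_1, so
  gamma(0) = (c_0 + phi_1 c_1) / (1 - phi_1^2) = (4.188604 + (0.11)(0.676)) / (1 - (0.11)^2) = 4.262964 / 0.9879 = 4.315178.
  gamma(1) = phi_1 gamma(0) + c_1 = (0.11)(4.315178) + (0.676) = 1.15067.
For k = 2 (> q): gamma(2) = phi_1 gamma(1) = (0.11)(1.15067) = 0.126574.
Therefore gamma(2) = 0.1266 (to 4 decimal places).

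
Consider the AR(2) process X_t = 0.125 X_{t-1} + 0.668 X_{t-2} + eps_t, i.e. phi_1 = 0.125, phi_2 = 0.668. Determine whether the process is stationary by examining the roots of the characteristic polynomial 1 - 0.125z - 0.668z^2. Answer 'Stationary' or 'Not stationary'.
\text{Stationary}

The AR(p) characteristic polynomial is P(z) = 1 - 0.125z - 0.668z^2.
Stationarity requires all roots to lie outside the unit circle, i.e. |z| > 1 for every root.
Set 1 + (-0.125) z + (-0.668) z^2 = 0, i.e. a z^2 + b z + c = 0 with a = -0.668, b = -0.125, c = 1.
Discriminant D = b^2 - 4ac = (-0.125)^2 - 4*(-0.668)*1 = 0.015625 - (-2.672) = 2.687625.
D >= 0, so the roots are real: z = (-b +/- sqrt(D)) / (2a) = (0.125 +/- 1.639398) / (-1.336).
  z_1 = (0.125 + 1.639398) / (-1.336) = -1.3207,   |z_1| = 1.3207.
  z_2 = (0.125 - 1.639398) / (-1.336) = 1.1335,   |z_2| = 1.1335.
Moduli of all roots: 1.3207, 1.1335.
All moduli strictly greater than 1? Yes.
Verdict: Stationary.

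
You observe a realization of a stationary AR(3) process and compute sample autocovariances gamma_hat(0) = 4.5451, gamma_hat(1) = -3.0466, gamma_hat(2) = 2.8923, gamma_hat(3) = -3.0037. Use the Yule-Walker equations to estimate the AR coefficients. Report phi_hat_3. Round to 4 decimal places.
\hat\phi_{3} = -0.3110

The Yule-Walker equations for an AR(p) process read, in matrix form,
  Gamma_p phi = r_p,   with   (Gamma_p)_{ij} = gamma(|i - j|),
                       (r_p)_i = gamma(i),   i,j = 1..p.
Substitute the sample gammas (Toeplitz matrix and right-hand side of size 3):
  Gamma_p = [[4.5451, -3.0466, 2.8923], [-3.0466, 4.5451, -3.0466], [2.8923, -3.0466, 4.5451]]
  r_p     = [-3.0466, 2.8923, -3.0037]
Written out (R1..R3):
  (R1) 4.5451 phi_1 - 3.0466 phi_2 + 2.8923 phi_3 = -3.0466
  (R2) -3.0466 phi_1 + 4.5451 phi_2 - 3.0466 phi_3 = 2.8923
  (R3) 2.8923 phi_1 - 3.0466 phi_2 + 4.5451 phi_3 = -3.0037
Gaussian elimination:
  R2 <- R2 - (-3.0466/4.5451) R1 = R2 - (-0.670304) R1:  2.502951 phi_2 - 1.107879 phi_3 = 0.850151
  R3 <- R3 - (2.8923/4.5451) R1 = R3 - (0.636356) R1:  -1.107879 phi_2 + 2.704569 phi_3 = -1.064979
  R3 <- R3 - (-1.107879/2.502951) R2 = R3 - (-0.442629) R2:  2.214189 phi_3 = -0.688677
Back-substitution:
  phi_hat_3 = -0.688677 / 2.214189 = -0.311029
  phi_hat_2 = (0.850151 - (-1.107879)(-0.311029)) / 2.502951 = 0.201989
  phi_hat_1 = (-3.0466 - (-3.0466)(0.201989) - (2.8923)(-0.311029)) / 4.5451 = -0.336985
So phi_hat = [-0.3370, 0.2020, -0.3110].
Therefore phi_hat_3 = -0.3110.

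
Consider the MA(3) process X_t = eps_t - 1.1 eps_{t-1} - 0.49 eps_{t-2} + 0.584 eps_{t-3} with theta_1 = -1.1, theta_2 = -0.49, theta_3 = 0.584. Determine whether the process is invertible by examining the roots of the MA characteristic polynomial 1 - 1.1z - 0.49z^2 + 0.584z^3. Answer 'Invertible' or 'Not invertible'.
\text{Not invertible}

The MA(q) characteristic polynomial is P(z) = 1 - 1.1z - 0.49z^2 + 0.584z^3.
Invertibility requires all roots to lie outside the unit circle, i.e. |z| > 1 for every root.
Degree 3: look for a simple real root z0 first, then factor out (1 - z/z0) and solve the remaining quadratic.
Testing z0 = 1.25: P(1.25) = 1 + (-1.1)(1.25) + (-0.49)(1.25)^2 + (0.584)(1.25)^3
  = 1 + (-1.375) + (-0.765625) + (1.140625) = 0.  So z_0 = 1.25 is a root, |z_0| = 1.25.
Divide out the factor (1 - 0.8 z) = (1 - z/z0) (since 1/z0 = 0.8):
  P(z) = (1 - 0.8 z)(1 + (-0.3) z + (-0.73) z^2)
  [check: z-coef -0.3 - (0.8) = -1.1; z^2-coef -0.73 - (0.8)(-0.3) = -0.49; z^3-coef -(0.8)(-0.73) = 0.584.]
Remaining roots from the quadratic factor 1 + (-0.3) z + (-0.73) z^2:
  Set 1 + (-0.3) z + (-0.73) z^2 = 0, i.e. a z^2 + b z + c = 0 with a = -0.73, b = -0.3, c = 1.
  Discriminant D = b^2 - 4ac = (-0.3)^2 - 4*(-0.73)*1 = 0.09 - (-2.92) = 3.01.
  D >= 0, so the roots are real: z = (-b +/- sqrt(D)) / (2a) = (0.3 +/- 1.734935) / (-1.46).
    z_1 = (0.3 + 1.734935) / (-1.46) = -1.3938,   |z_1| = 1.3938.
    z_2 = (0.3 - 1.734935) / (-1.46) = 0.9828,   |z_2| = 0.9828.
Moduli of all roots: 1.2500, 1.3938, 0.9828.
All moduli strictly greater than 1? No.
Verdict: Not invertible.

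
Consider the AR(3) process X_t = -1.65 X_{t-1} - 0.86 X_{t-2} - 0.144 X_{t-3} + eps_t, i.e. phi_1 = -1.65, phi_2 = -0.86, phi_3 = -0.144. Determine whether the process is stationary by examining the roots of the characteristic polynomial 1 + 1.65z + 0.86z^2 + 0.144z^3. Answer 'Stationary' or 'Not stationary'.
\text{Stationary}

The AR(p) characteristic polynomial is P(z) = 1 + 1.65z + 0.86z^2 + 0.144z^3.
Stationarity requires all roots to lie outside the unit circle, i.e. |z| > 1 for every root.
Degree 3: look for a simple real root z0 first, then factor out (1 - z/z0) and solve the remaining quadratic.
Testing z0 = -2.5: P(-2.5) = 1 + (1.65)(-2.5) + (0.86)(-2.5)^2 + (0.144)(-2.5)^3
  = 1 + (-4.125) + (5.375) + (-2.25) = 0.  So z_0 = -2.5 is a root, |z_0| = 2.5.
Divide out the factor (1 + 0.4 z) = (1 - z/z0) (since 1/z0 = -0.4):
  P(z) = (1 + 0.4 z)(1 + (1.25) z + (0.36) z^2)
  [check: z-coef 1.25 - (-0.4) = 1.65; z^2-coef 0.36 - (-0.4)(1.25) = 0.86; z^3-coef -(-0.4)(0.36) = 0.144.]
Remaining roots from the quadratic factor 1 + (1.25) z + (0.36) z^2:
  Set 1 + (1.25) z + (0.36) z^2 = 0, i.e. a z^2 + b z + c = 0 with a = 0.36, b = 1.25, c = 1.
  Discriminant D = b^2 - 4ac = (1.25)^2 - 4*(0.36)*1 = 1.5625 - (1.44) = 0.1225.
  D >= 0, so the roots are real: z = (-b +/- sqrt(D)) / (2a) = (-1.25 +/- 0.35) / (0.72).
    z_1 = (-1.25 + 0.35) / (0.72) = -1.25,   |z_1| = 1.25.
    z_2 = (-1.25 - 0.35) / (0.72) = -2.2222,   |z_2| = 2.2222.
Moduli of all roots: 2.5000, 1.2500, 2.2222.
All moduli strictly greater than 1? Yes.
Verdict: Stationary.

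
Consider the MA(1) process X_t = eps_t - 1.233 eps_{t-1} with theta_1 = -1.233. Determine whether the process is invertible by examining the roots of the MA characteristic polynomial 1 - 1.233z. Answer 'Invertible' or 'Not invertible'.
\text{Not invertible}

The MA(q) characteristic polynomial is P(z) = 1 - 1.233z.
Invertibility requires all roots to lie outside the unit circle, i.e. |z| > 1 for every root.
This is linear in z: 1 + (-1.233) z = 0  =>  z = -1/(-1.233) = 0.81103,  |z| = 0.81103.
Moduli of all roots: 0.8110.
All moduli strictly greater than 1? No.
Verdict: Not invertible.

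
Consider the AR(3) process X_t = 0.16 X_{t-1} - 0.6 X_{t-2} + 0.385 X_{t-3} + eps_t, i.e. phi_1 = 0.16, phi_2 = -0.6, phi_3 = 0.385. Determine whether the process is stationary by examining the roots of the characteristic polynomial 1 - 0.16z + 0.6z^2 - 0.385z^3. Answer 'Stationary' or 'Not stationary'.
\text{Stationary}

The AR(p) characteristic polynomial is P(z) = 1 - 0.16z + 0.6z^2 - 0.385z^3.
Stationarity requires all roots to lie outside the unit circle, i.e. |z| > 1 for every root.
Degree 3: look for a simple real root z0 first, then factor out (1 - z/z0) and solve the remaining quadratic.
Testing z0 = 2: P(2) = 1 + (-0.16)(2) + (0.6)(2)^2 + (-0.385)(2)^3
  = 1 + (-0.32) + (2.4) + (-3.08) = 0.  So z_0 = 2 is a root, |z_0| = 2.
Divide out the factor (1 - 0.5 z) = (1 - z/z0) (since 1/z0 = 0.5):
  P(z) = (1 - 0.5 z)(1 + (0.34) z + (0.77) z^2)
  [check: z-coef 0.34 - (0.5) = -0.16; z^2-coef 0.77 - (0.5)(0.34) = 0.6; z^3-coef -(0.5)(0.77) = -0.385.]
Remaining roots from the quadratic factor 1 + (0.34) z + (0.77) z^2:
  Set 1 + (0.34) z + (0.77) z^2 = 0, i.e. a z^2 + b z + c = 0 with a = 0.77, b = 0.34, c = 1.
  Discriminant D = b^2 - 4ac = (0.34)^2 - 4*(0.77)*1 = 0.1156 - (3.08) = -2.9644.
  D < 0, so the roots are the complex-conjugate pair z = (-b +/- i sqrt(-D)) / (2a) = -0.2208 +/- 1.118i.
  For a conjugate pair |z|^2 = z * conj(z) = (product of roots) = c/a = 1/(0.77) = 1.298701, so |z| = sqrt(1.298701) = 1.1396 for both roots.
Moduli of all roots: 2.0000, 1.1396, 1.1396.
All moduli strictly greater than 1? Yes.
Verdict: Stationary.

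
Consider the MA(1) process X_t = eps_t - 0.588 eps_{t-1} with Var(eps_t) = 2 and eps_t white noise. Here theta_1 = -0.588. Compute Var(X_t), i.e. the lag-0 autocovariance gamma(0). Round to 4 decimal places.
\gamma(0) = 2.6915

For an MA(q) process X_t = eps_t + sum_i theta_i eps_{t-i} with
Var(eps_t) = sigma^2, the variance is
  gamma(0) = sigma^2 * (1 + sum_i theta_i^2).
  sum_i theta_i^2 = (-0.588)^2 = 0.345744.
  gamma(0) = 2 * (1 + 0.345744) = 2 * 1.345744 = 2.691488, which rounds to 2.6915.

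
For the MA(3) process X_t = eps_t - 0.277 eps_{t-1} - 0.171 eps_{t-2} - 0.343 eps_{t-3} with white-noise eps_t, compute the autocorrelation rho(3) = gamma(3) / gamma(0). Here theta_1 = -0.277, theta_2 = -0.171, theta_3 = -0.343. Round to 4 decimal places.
\rho(3) = -0.2803

For an MA(q) process with theta_0 = 1, the autocovariance is
  gamma(k) = sigma^2 * sum_{i=0..q-k} theta_i * theta_{i+k},
and rho(k) = gamma(k) / gamma(0). Sigma^2 cancels.
  numerator   = (1)*(-0.343) = -0.343.
  denominator = (1)^2 + (-0.277)^2 + (-0.171)^2 + (-0.343)^2 = 1.223619.
  rho(3) = -0.343 / 1.223619 = -0.2803.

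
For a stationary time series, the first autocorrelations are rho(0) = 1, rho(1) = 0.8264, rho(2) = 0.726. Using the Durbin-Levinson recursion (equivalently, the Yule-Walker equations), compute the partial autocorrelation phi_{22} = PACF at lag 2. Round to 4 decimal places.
\phi_{22} = 0.1358

The PACF at lag k is phi_{kk}, the last component of the solution
to the Yule-Walker system G_k phi = r_k where
  (G_k)_{ij} = rho(|i - j|), (r_k)_i = rho(i), i,j = 1..k.
Equivalently, Durbin-Levinson gives phi_{kk} iteratively:
  phi_{11} = rho(1)
  phi_{kk} = [rho(k) - sum_{j=1..k-1} phi_{k-1,j} rho(k-j)]
            / [1 - sum_{j=1..k-1} phi_{k-1,j} rho(j)],
  phi_{k,j} = phi_{k-1,j} - phi_{kk} phi_{k-1,k-j},  j = 1..k-1.
Step k = 1:
  phi_11 = rho(1) = 0.8264.
Step k = 2:
  phi_22 = [rho(2) - phi_11 rho(1)] / [1 - phi_11 rho(1)] = [0.726 - (0.8264)(0.8264)] / [1 - (0.8264)(0.8264)]
         = 0.04306304 / 0.31706304 = 0.1358.
Therefore phi_{22} = 0.1358.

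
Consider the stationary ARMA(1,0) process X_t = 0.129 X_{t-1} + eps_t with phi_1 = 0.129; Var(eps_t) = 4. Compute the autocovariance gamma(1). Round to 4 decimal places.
\gamma(1) = 0.5247

Multiply the model equation by X_{t-k} and take expectations. With theta_0 = psi_0 = 1 and psi_j the MA(infinity) weights, this gives
  gamma(k) - sum_i phi_i gamma(k-i) = c_k,
  c_k = sigma^2 * sum_{j=k..q} theta_j psi_{j-k}   (c_k = 0 for k > q),
using gamma(-m) = gamma(m).
Pure AR (q = 0): c_0 = sigma^2 = 4, c_k = 0 for k >= 1.
Equations for k = 0 and k = 1 (AR order 1):
  gamma(0) = phi_1 gamma(1) + c_0
  gamma(1) = phi_1 gamma(0) + c_1
Substituting the second into the first: gamma(0) (1 - phi_1^2) = c_0 + phi_1 c_1, so
  gamma(0) = c_0 / (1 - phi_1^2) = 4 / (1 - (0.129)^2) = 4 / 0.983359 = 4.06769.
  gamma(1) = phi_1 gamma(0) = (0.129)(4.06769) = 0.524732.
Therefore gamma(1) = 0.5247 (to 4 decimal places).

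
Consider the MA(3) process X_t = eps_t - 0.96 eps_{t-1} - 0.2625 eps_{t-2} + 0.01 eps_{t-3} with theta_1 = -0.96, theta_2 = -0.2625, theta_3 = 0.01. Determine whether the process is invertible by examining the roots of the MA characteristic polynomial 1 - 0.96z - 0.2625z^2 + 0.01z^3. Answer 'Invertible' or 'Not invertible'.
\text{Not invertible}

The MA(q) characteristic polynomial is P(z) = 1 - 0.96z - 0.2625z^2 + 0.01z^3.
Invertibility requires all roots to lie outside the unit circle, i.e. |z| > 1 for every root.
Degree 3: look for a simple real root z0 first, then factor out (1 - z/z0) and solve the remaining quadratic.
Testing z0 = -4: P(-4) = 1 + (-0.96)(-4) + (-0.2625)(-4)^2 + (0.01)(-4)^3
  = 1 + (3.84) + (-4.2) + (-0.64) = 0.  So z_0 = -4 is a root, |z_0| = 4.
Divide out the factor (1 + 0.25 z) = (1 - z/z0) (since 1/z0 = -0.25):
  P(z) = (1 + 0.25 z)(1 + (-1.21) z + (0.04) z^2)
  [check: z-coef -1.21 - (-0.25) = -0.96; z^2-coef 0.04 - (-0.25)(-1.21) = -0.2625; z^3-coef -(-0.25)(0.04) = 0.01.]
Remaining roots from the quadratic factor 1 + (-1.21) z + (0.04) z^2:
  Set 1 + (-1.21) z + (0.04) z^2 = 0, i.e. a z^2 + b z + c = 0 with a = 0.04, b = -1.21, c = 1.
  Discriminant D = b^2 - 4ac = (-1.21)^2 - 4*(0.04)*1 = 1.4641 - (0.16) = 1.3041.
  D >= 0, so the roots are real: z = (-b +/- sqrt(D)) / (2a) = (1.21 +/- 1.141972) / (0.08).
    z_1 = (1.21 + 1.141972) / (0.08) = 29.3996,   |z_1| = 29.3996.
    z_2 = (1.21 - 1.141972) / (0.08) = 0.8504,   |z_2| = 0.8504.
Moduli of all roots: 4.0000, 29.3996, 0.8504.
All moduli strictly greater than 1? No.
Verdict: Not invertible.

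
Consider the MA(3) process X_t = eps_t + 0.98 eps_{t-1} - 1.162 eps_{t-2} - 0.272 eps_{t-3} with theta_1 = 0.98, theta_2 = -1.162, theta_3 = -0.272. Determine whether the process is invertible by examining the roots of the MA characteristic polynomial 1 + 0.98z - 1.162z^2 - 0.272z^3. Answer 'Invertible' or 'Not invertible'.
\text{Not invertible}

The MA(q) characteristic polynomial is P(z) = 1 + 0.98z - 1.162z^2 - 0.272z^3.
Invertibility requires all roots to lie outside the unit circle, i.e. |z| > 1 for every root.
Degree 3: look for a simple real root z0 first, then factor out (1 - z/z0) and solve the remaining quadratic.
Testing z0 = -0.625: P(-0.625) = 1 + (0.98)(-0.625) + (-1.162)(-0.625)^2 + (-0.272)(-0.625)^3
  = 1 + (-0.6125) + (-0.453906) + (0.066406) = 0.  So z_0 = -0.625 is a root, |z_0| = 0.625.
Divide out the factor (1 + 1.6 z) = (1 - z/z0) (since 1/z0 = -1.6):
  P(z) = (1 + 1.6 z)(1 + (-0.62) z + (-0.17) z^2)
  [check: z-coef -0.62 - (-1.6) = 0.98; z^2-coef -0.17 - (-1.6)(-0.62) = -1.162; z^3-coef -(-1.6)(-0.17) = -0.272.]
Remaining roots from the quadratic factor 1 + (-0.62) z + (-0.17) z^2:
  Set 1 + (-0.62) z + (-0.17) z^2 = 0, i.e. a z^2 + b z + c = 0 with a = -0.17, b = -0.62, c = 1.
  Discriminant D = b^2 - 4ac = (-0.62)^2 - 4*(-0.17)*1 = 0.3844 - (-0.68) = 1.0644.
  D >= 0, so the roots are real: z = (-b +/- sqrt(D)) / (2a) = (0.62 +/- 1.031698) / (-0.34).
    z_1 = (0.62 + 1.031698) / (-0.34) = -4.8579,   |z_1| = 4.8579.
    z_2 = (0.62 - 1.031698) / (-0.34) = 1.2109,   |z_2| = 1.2109.
Moduli of all roots: 0.6250, 4.8579, 1.2109.
All moduli strictly greater than 1? No.
Verdict: Not invertible.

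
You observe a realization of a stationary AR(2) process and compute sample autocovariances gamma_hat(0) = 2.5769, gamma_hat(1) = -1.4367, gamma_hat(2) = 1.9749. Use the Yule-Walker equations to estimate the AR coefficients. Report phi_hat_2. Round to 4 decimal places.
\hat\phi_{2} = 0.6610

The Yule-Walker equations for an AR(p) process read, in matrix form,
  Gamma_p phi = r_p,   with   (Gamma_p)_{ij} = gamma(|i - j|),
                       (r_p)_i = gamma(i),   i,j = 1..p.
Substitute the sample gammas (Toeplitz matrix and right-hand side of size 2):
  Gamma_p = [[2.5769, -1.4367], [-1.4367, 2.5769]]
  r_p     = [-1.4367, 1.9749]
Written out:
  2.5769 phi_1 - 1.4367 phi_2 = -1.4367
  -1.4367 phi_1 + 2.5769 phi_2 = 1.9749
Solve by Cramer's rule:
  det = gamma(0)^2 - gamma(1)^2 = (2.5769)^2 - (-1.4367)^2 = 6.64041361 - 2.06410689 = 4.57630672
  phi_hat_1 = [gamma(1) gamma(0) - gamma(1) gamma(2)] / det = [(-1.4367)(2.5769) - (-1.4367)(1.9749)] / 4.57630672 = -0.8648934 / 4.57630672 = -0.189
  phi_hat_2 = [gamma(0) gamma(2) - gamma(1)^2] / det = [(2.5769)(1.9749) - (-1.4367)^2] / 4.57630672 = 3.02501292 / 4.57630672 = 0.661
So phi_hat = [-0.1890, 0.6610].
Therefore phi_hat_2 = 0.6610.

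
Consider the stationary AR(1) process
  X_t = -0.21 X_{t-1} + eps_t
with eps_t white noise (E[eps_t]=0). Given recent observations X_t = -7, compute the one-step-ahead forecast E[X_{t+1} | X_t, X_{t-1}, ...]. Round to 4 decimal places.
E[X_{t+1} \mid \mathcal F_t] = 1.4700

For an AR(p) model X_t = c + sum_i phi_i X_{t-i} + eps_t, the
one-step-ahead conditional mean is
  E[X_{t+1} | X_t, ...] = c + sum_i phi_i X_{t+1-i}.
Substitute known values:
  E[X_{t+1} | ...] = (-0.21) * (-7)
                   = 1.4700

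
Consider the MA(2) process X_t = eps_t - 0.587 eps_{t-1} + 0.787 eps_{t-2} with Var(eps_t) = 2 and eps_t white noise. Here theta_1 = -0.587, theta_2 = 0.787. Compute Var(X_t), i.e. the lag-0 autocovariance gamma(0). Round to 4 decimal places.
\gamma(0) = 3.9279

For an MA(q) process X_t = eps_t + sum_i theta_i eps_{t-i} with
Var(eps_t) = sigma^2, the variance is
  gamma(0) = sigma^2 * (1 + sum_i theta_i^2).
  sum_i theta_i^2 = (-0.587)^2 + (0.787)^2 = 0.344569 + 0.619369 = 0.963938.
  gamma(0) = 2 * (1 + 0.963938) = 2 * 1.963938 = 3.927876, which rounds to 3.9279.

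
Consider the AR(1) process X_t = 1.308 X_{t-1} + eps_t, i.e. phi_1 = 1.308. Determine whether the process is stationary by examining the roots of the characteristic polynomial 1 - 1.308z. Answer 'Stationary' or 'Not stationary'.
\text{Not stationary}

The AR(p) characteristic polynomial is P(z) = 1 - 1.308z.
Stationarity requires all roots to lie outside the unit circle, i.e. |z| > 1 for every root.
This is linear in z: 1 + (-1.308) z = 0  =>  z = -1/(-1.308) = 0.764526,  |z| = 0.764526.
Moduli of all roots: 0.7645.
All moduli strictly greater than 1? No.
Verdict: Not stationary.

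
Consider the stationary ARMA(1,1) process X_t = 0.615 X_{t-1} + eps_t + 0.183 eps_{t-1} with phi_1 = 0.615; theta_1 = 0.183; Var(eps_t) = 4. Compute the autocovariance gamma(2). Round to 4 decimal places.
\gamma(2) = 3.5125

Multiply the model equation by X_{t-k} and take expectations. With theta_0 = psi_0 = 1 and psi_j the MA(infinity) weights, this gives
  gamma(k) - sum_i phi_i gamma(k-i) = c_k,
  c_k = sigma^2 * sum_{j=k..q} theta_j psi_{j-k}   (c_k = 0 for k > q),
using gamma(-m) = gamma(m).
psi-weights needed (psi_j = theta_j + sum_i phi_i psi_{j-i}):
  psi_1 = theta_1 + phi_1 = 0.183 + (0.615) = 0.798
Right-hand sides:
  c_0 = sigma^2 (1 + theta_1 psi_1) = 4 * (1 + (0.183)(0.798)) = 4 * 1.146034 = 4.584136
  c_1 = sigma^2 theta_1 = 4 * (0.183) = 0.732
  c_2 = 0
Equations for k = 0 and k = 1 (AR order 1):
  gamma(0) = phi_1 gamma(1) + c_0
  gamma(1) = phi_1 gamma(0) + c_1
Substituting the second into the first: gamma(0) (1 - phi_1^2) = c_0 + phi_1 c_1, so
  gamma(0) = (c_0 + phi_1 c_1) / (1 - phi_1^2) = (4.584136 + (0.615)(0.732)) / (1 - (0.615)^2) = 5.034316 / 0.621775 = 8.096684.
  gamma(1) = phi_1 gamma(0) + c_1 = (0.615)(8.096684) + (0.732) = 5.711461.
For k = 2 (> q): gamma(2) = phi_1 gamma(1) = (0.615)(5.711461) = 3.512548.
Therefore gamma(2) = 3.5125 (to 4 decimal places).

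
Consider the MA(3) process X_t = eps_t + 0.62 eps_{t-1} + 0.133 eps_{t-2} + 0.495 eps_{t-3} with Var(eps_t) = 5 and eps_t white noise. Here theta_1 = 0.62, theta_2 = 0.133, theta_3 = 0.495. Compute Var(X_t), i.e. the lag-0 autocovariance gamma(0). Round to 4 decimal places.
\gamma(0) = 8.2356

For an MA(q) process X_t = eps_t + sum_i theta_i eps_{t-i} with
Var(eps_t) = sigma^2, the variance is
  gamma(0) = sigma^2 * (1 + sum_i theta_i^2).
  sum_i theta_i^2 = (0.62)^2 + (0.133)^2 + (0.495)^2 = 0.3844 + 0.017689 + 0.245025 = 0.647114.
  gamma(0) = 5 * (1 + 0.647114) = 5 * 1.647114 = 8.23557, which rounds to 8.2356.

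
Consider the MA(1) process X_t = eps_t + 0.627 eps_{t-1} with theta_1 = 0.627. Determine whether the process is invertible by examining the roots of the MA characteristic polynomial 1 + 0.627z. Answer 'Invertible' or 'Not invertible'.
\text{Invertible}

The MA(q) characteristic polynomial is P(z) = 1 + 0.627z.
Invertibility requires all roots to lie outside the unit circle, i.e. |z| > 1 for every root.
This is linear in z: 1 + (0.627) z = 0  =>  z = -1/(0.627) = -1.594896,  |z| = 1.594896.
Moduli of all roots: 1.5949.
All moduli strictly greater than 1? Yes.
Verdict: Invertible.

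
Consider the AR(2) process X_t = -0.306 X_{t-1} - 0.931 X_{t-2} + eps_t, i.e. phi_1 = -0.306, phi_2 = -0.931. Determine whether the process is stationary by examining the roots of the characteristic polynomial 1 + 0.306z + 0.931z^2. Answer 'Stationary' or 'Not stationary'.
\text{Stationary}

The AR(p) characteristic polynomial is P(z) = 1 + 0.306z + 0.931z^2.
Stationarity requires all roots to lie outside the unit circle, i.e. |z| > 1 for every root.
Set 1 + (0.306) z + (0.931) z^2 = 0, i.e. a z^2 + b z + c = 0 with a = 0.931, b = 0.306, c = 1.
Discriminant D = b^2 - 4ac = (0.306)^2 - 4*(0.931)*1 = 0.093636 - (3.724) = -3.630364.
D < 0, so the roots are the complex-conjugate pair z = (-b +/- i sqrt(-D)) / (2a) = -0.1643 +/- 1.0233i.
For a conjugate pair |z|^2 = z * conj(z) = (product of roots) = c/a = 1/(0.931) = 1.074114, so |z| = sqrt(1.074114) = 1.0364 for both roots.
Moduli of all roots: 1.0364, 1.0364.
All moduli strictly greater than 1? Yes.
Verdict: Stationary.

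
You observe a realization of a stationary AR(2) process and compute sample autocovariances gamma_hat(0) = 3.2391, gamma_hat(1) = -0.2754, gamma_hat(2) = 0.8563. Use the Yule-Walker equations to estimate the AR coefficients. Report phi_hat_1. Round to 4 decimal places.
\hat\phi_{1} = -0.0630

The Yule-Walker equations for an AR(p) process read, in matrix form,
  Gamma_p phi = r_p,   with   (Gamma_p)_{ij} = gamma(|i - j|),
                       (r_p)_i = gamma(i),   i,j = 1..p.
Substitute the sample gammas (Toeplitz matrix and right-hand side of size 2):
  Gamma_p = [[3.2391, -0.2754], [-0.2754, 3.2391]]
  r_p     = [-0.2754, 0.8563]
Written out:
  3.2391 phi_1 - 0.2754 phi_2 = -0.2754
  -0.2754 phi_1 + 3.2391 phi_2 = 0.8563
Solve by Cramer's rule:
  det = gamma(0)^2 - gamma(1)^2 = (3.2391)^2 - (-0.2754)^2 = 10.49176881 - 0.07584516 = 10.41592365
  phi_hat_1 = [gamma(1) gamma(0) - gamma(1) gamma(2)] / det = [(-0.2754)(3.2391) - (-0.2754)(0.8563)] / 10.41592365 = -0.65622312 / 10.41592365 = -0.063
  phi_hat_2 = [gamma(0) gamma(2) - gamma(1)^2] / det = [(3.2391)(0.8563) - (-0.2754)^2] / 10.41592365 = 2.69779617 / 10.41592365 = 0.259
So phi_hat = [-0.0630, 0.2590].
Therefore phi_hat_1 = -0.0630.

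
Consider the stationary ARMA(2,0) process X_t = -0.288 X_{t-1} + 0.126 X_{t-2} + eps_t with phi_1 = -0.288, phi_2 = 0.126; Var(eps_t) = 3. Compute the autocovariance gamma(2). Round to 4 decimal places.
\gamma(2) = 0.7554

Multiply the model equation by X_{t-k} and take expectations. With theta_0 = psi_0 = 1 and psi_j the MA(infinity) weights, this gives
  gamma(k) - sum_i phi_i gamma(k-i) = c_k,
  c_k = sigma^2 * sum_{j=k..q} theta_j psi_{j-k}   (c_k = 0 for k > q),
using gamma(-m) = gamma(m).
Pure AR (q = 0): c_0 = sigma^2 = 3, c_k = 0 for k >= 1.
Equations for k = 0, 1, 2 (AR order 2, c_2 = 0):
  (E0) gamma(0) = phi_1 gamma(1) + phi_2 gamma(2) + c_0
  (E1) gamma(1) = phi_1 gamma(0) + phi_2 gamma(1) + c_1
  (E2) gamma(2) = phi_1 gamma(1) + phi_2 gamma(0)
From (E1): gamma(1) = A gamma(0) + B with
  A = phi_1 / (1 - phi_2) = -0.288 / 0.874 = -0.329519,   B = c_1 / (1 - phi_2) = 0 / 0.874 = 0.
Insert (E2) into (E0): gamma(0) (1 - phi_2^2) = phi_1 (1 + phi_2) gamma(1) + c_0.
  phi_1 (1 + phi_2) = (-0.288)(1.126) = -0.324288,   1 - phi_2^2 = 0.984124.
Replace gamma(1) by A gamma(0) + B and collect gamma(0):
  gamma(0) [0.984124 - (-0.324288)(-0.329519)] = c_0 = 3
  gamma(0) * 0.877265 = 3
  gamma(0) = 3 / 0.877265 = 3.41972.
  gamma(1) = A gamma(0) = (-0.329519)(3.41972) = -1.126864.
  gamma(2) = phi_1 gamma(1) + phi_2 gamma(0) = (-0.288)(-1.126864) + (0.126)(3.41972) = 0.755422.
Therefore gamma(2) = 0.7554 (to 4 decimal places).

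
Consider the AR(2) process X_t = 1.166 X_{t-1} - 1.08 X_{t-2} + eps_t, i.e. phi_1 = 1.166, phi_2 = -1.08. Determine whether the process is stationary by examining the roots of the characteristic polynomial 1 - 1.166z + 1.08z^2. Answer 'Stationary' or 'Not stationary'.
\text{Not stationary}

The AR(p) characteristic polynomial is P(z) = 1 - 1.166z + 1.08z^2.
Stationarity requires all roots to lie outside the unit circle, i.e. |z| > 1 for every root.
Set 1 + (-1.166) z + (1.08) z^2 = 0, i.e. a z^2 + b z + c = 0 with a = 1.08, b = -1.166, c = 1.
Discriminant D = b^2 - 4ac = (-1.166)^2 - 4*(1.08)*1 = 1.359556 - (4.32) = -2.960444.
D < 0, so the roots are the complex-conjugate pair z = (-b +/- i sqrt(-D)) / (2a) = 0.5398 +/- 0.7966i.
For a conjugate pair |z|^2 = z * conj(z) = (product of roots) = c/a = 1/(1.08) = 0.925926, so |z| = sqrt(0.925926) = 0.9623 for both roots.
Moduli of all roots: 0.9623, 0.9623.
All moduli strictly greater than 1? No.
Verdict: Not stationary.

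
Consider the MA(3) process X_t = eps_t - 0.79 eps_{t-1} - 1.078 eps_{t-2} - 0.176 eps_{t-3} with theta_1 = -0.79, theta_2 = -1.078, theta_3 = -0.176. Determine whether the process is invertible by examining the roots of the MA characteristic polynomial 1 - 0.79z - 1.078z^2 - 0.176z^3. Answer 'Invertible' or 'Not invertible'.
\text{Not invertible}

The MA(q) characteristic polynomial is P(z) = 1 - 0.79z - 1.078z^2 - 0.176z^3.
Invertibility requires all roots to lie outside the unit circle, i.e. |z| > 1 for every root.
Degree 3: look for a simple real root z0 first, then factor out (1 - z/z0) and solve the remaining quadratic.
Testing z0 = -5: P(-5) = 1 + (-0.79)(-5) + (-1.078)(-5)^2 + (-0.176)(-5)^3
  = 1 + (3.95) + (-26.95) + (22) = 0.  So z_0 = -5 is a root, |z_0| = 5.
Divide out the factor (1 + 0.2 z) = (1 - z/z0) (since 1/z0 = -0.2):
  P(z) = (1 + 0.2 z)(1 + (-0.99) z + (-0.88) z^2)
  [check: z-coef -0.99 - (-0.2) = -0.79; z^2-coef -0.88 - (-0.2)(-0.99) = -1.078; z^3-coef -(-0.2)(-0.88) = -0.176.]
Remaining roots from the quadratic factor 1 + (-0.99) z + (-0.88) z^2:
  Set 1 + (-0.99) z + (-0.88) z^2 = 0, i.e. a z^2 + b z + c = 0 with a = -0.88, b = -0.99, c = 1.
  Discriminant D = b^2 - 4ac = (-0.99)^2 - 4*(-0.88)*1 = 0.9801 - (-3.52) = 4.5001.
  D >= 0, so the roots are real: z = (-b +/- sqrt(D)) / (2a) = (0.99 +/- 2.121344) / (-1.76).
    z_1 = (0.99 + 2.121344) / (-1.76) = -1.7678,   |z_1| = 1.7678.
    z_2 = (0.99 - 2.121344) / (-1.76) = 0.6428,   |z_2| = 0.6428.
Moduli of all roots: 5.0000, 1.7678, 0.6428.
All moduli strictly greater than 1? No.
Verdict: Not invertible.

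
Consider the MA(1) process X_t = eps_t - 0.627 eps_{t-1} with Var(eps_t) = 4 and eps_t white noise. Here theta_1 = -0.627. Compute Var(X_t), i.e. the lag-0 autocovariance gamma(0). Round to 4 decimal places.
\gamma(0) = 5.5725

For an MA(q) process X_t = eps_t + sum_i theta_i eps_{t-i} with
Var(eps_t) = sigma^2, the variance is
  gamma(0) = sigma^2 * (1 + sum_i theta_i^2).
  sum_i theta_i^2 = (-0.627)^2 = 0.393129.
  gamma(0) = 4 * (1 + 0.393129) = 4 * 1.393129 = 5.572516, which rounds to 5.5725.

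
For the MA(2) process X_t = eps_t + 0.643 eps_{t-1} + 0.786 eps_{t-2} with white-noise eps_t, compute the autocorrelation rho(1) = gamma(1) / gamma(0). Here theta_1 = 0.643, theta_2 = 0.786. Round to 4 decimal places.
\rho(1) = 0.5654

For an MA(q) process with theta_0 = 1, the autocovariance is
  gamma(k) = sigma^2 * sum_{i=0..q-k} theta_i * theta_{i+k},
and rho(k) = gamma(k) / gamma(0). Sigma^2 cancels.
  numerator   = (1)*(0.643) + (0.643)*(0.786) = 1.148398.
  denominator = (1)^2 + (0.643)^2 + (0.786)^2 = 2.031245.
  rho(1) = 1.148398 / 2.031245 = 0.5654.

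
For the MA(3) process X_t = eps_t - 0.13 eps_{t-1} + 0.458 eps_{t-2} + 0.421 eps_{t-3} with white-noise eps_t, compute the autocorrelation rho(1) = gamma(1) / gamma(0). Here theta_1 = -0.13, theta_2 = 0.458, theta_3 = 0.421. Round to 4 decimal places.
\rho(1) = 0.0023

For an MA(q) process with theta_0 = 1, the autocovariance is
  gamma(k) = sigma^2 * sum_{i=0..q-k} theta_i * theta_{i+k},
and rho(k) = gamma(k) / gamma(0). Sigma^2 cancels.
  numerator   = (1)*(-0.13) + (-0.13)*(0.458) + (0.458)*(0.421) = 0.003278.
  denominator = (1)^2 + (-0.13)^2 + (0.458)^2 + (0.421)^2 = 1.403905.
  rho(1) = 0.003278 / 1.403905 = 0.0023.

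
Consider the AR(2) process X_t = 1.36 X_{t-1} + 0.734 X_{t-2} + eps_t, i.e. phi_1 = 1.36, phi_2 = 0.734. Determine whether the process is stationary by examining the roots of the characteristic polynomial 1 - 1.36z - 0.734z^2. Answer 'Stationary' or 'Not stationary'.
\text{Not stationary}

The AR(p) characteristic polynomial is P(z) = 1 - 1.36z - 0.734z^2.
Stationarity requires all roots to lie outside the unit circle, i.e. |z| > 1 for every root.
Set 1 + (-1.36) z + (-0.734) z^2 = 0, i.e. a z^2 + b z + c = 0 with a = -0.734, b = -1.36, c = 1.
Discriminant D = b^2 - 4ac = (-1.36)^2 - 4*(-0.734)*1 = 1.8496 - (-2.936) = 4.7856.
D >= 0, so the roots are real: z = (-b +/- sqrt(D)) / (2a) = (1.36 +/- 2.187601) / (-1.468).
  z_1 = (1.36 + 2.187601) / (-1.468) = -2.4166,   |z_1| = 2.4166.
  z_2 = (1.36 - 2.187601) / (-1.468) = 0.5638,   |z_2| = 0.5638.
Moduli of all roots: 2.4166, 0.5638.
All moduli strictly greater than 1? No.
Verdict: Not stationary.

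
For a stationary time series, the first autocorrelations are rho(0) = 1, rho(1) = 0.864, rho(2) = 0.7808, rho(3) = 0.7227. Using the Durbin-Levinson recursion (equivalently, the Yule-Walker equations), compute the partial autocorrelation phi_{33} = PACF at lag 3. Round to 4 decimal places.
\phi_{33} = 0.0903

The PACF at lag k is phi_{kk}, the last component of the solution
to the Yule-Walker system G_k phi = r_k where
  (G_k)_{ij} = rho(|i - j|), (r_k)_i = rho(i), i,j = 1..k.
Equivalently, Durbin-Levinson gives phi_{kk} iteratively:
  phi_{11} = rho(1)
  phi_{kk} = [rho(k) - sum_{j=1..k-1} phi_{k-1,j} rho(k-j)]
            / [1 - sum_{j=1..k-1} phi_{k-1,j} rho(j)],
  phi_{k,j} = phi_{k-1,j} - phi_{kk} phi_{k-1,k-j},  j = 1..k-1.
Step k = 1:
  phi_11 = rho(1) = 0.864.
Step k = 2:
  phi_22 = [rho(2) - phi_11 rho(1)] / [1 - phi_11 rho(1)] = [0.7808 - (0.864)(0.864)] / [1 - (0.864)(0.864)]
         = 0.034304 / 0.253504 = 0.135319.
  Update: phi_21 = phi_11 - phi_22 phi_11 = 0.864 - (0.135319)(0.864) = 0.747084.
Step k = 3:
  phi_33 = [rho(3) - phi_21 rho(2) - phi_22 rho(1)] / [1 - phi_21 rho(1) - phi_22 rho(2)]
    numerator   = 0.7227 - (0.747084)(0.7808) - (0.135319)(0.864) = 0.02246083
    denominator = 1 - (0.747084)(0.864) - (0.135319)(0.7808) = 0.248862
  phi_33 = 0.02246083 / 0.248862 = 0.0903.
Therefore phi_{33} = 0.0903.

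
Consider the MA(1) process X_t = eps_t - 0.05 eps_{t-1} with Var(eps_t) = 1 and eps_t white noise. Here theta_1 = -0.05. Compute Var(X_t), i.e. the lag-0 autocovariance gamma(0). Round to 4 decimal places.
\gamma(0) = 1.0025

For an MA(q) process X_t = eps_t + sum_i theta_i eps_{t-i} with
Var(eps_t) = sigma^2, the variance is
  gamma(0) = sigma^2 * (1 + sum_i theta_i^2).
  sum_i theta_i^2 = (-0.05)^2 = 0.0025.
  gamma(0) = 1 * (1 + 0.0025) = 1 * 1.0025 = 1.0025.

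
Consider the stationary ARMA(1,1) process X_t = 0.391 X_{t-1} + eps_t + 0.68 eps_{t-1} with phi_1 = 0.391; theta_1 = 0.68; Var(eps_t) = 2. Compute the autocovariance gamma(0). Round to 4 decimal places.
\gamma(0) = 4.7081

Multiply the model equation by X_{t-k} and take expectations. With theta_0 = psi_0 = 1 and psi_j the MA(infinity) weights, this gives
  gamma(k) - sum_i phi_i gamma(k-i) = c_k,
  c_k = sigma^2 * sum_{j=k..q} theta_j psi_{j-k}   (c_k = 0 for k > q),
using gamma(-m) = gamma(m).
psi-weights needed (psi_j = theta_j + sum_i phi_i psi_{j-i}):
  psi_1 = theta_1 + phi_1 = 0.68 + (0.391) = 1.071
Right-hand sides:
  c_0 = sigma^2 (1 + theta_1 psi_1) = 2 * (1 + (0.68)(1.071)) = 2 * 1.72828 = 3.45656
  c_1 = sigma^2 theta_1 = 2 * (0.68) = 1.36
  c_2 = 0
Equations for k = 0 and k = 1 (AR order 1):
  gamma(0) = phi_1 gamma(1) + c_0
  gamma(1) = phi_1 gamma(0) + c_1
Substituting the second into the first: gamma(0) (1 - phi_1^2) = c_0 + phi_1 c_1, so
  gamma(0) = (c_0 + phi_1 c_1) / (1 - phi_1^2) = (3.45656 + (0.391)(1.36)) / (1 - (0.391)^2) = 3.98832 / 0.847119 = 4.708099.
Therefore gamma(0) = 4.7081 (to 4 decimal places).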